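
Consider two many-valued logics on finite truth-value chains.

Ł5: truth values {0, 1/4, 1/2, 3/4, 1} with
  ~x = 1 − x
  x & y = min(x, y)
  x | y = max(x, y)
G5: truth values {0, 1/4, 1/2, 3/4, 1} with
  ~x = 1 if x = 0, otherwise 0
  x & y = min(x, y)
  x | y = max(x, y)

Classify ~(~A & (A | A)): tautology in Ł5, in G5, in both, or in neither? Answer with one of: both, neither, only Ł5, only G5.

only G5

In Ł5: at A = 1/4 the value is 3/4 — not a tautology.
In G5: every assignment gives 1 — tautology.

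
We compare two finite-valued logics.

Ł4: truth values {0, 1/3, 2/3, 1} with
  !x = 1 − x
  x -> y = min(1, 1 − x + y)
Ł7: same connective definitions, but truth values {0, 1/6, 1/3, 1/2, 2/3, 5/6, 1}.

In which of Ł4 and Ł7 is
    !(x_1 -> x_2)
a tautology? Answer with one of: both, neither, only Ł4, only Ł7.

In Ł4: at x_1 = 0, x_2 = 0 the value is 0 — not a tautology.
In Ł7: at x_1 = 0, x_2 = 0 the value is 0 — not a tautology.

neither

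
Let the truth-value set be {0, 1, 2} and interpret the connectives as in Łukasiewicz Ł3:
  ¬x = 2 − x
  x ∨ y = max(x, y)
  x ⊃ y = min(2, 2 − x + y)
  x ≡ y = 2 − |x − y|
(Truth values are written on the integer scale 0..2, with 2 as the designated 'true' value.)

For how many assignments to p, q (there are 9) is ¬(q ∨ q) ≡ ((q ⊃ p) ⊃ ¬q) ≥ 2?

6

p = 0, q = 0 ↦ 2  ≥
p = 0, q = 1 ↦ 1  <
p = 0, q = 2 ↦ 0  <
p = 1, q = 0 ↦ 2  ≥
p = 1, q = 1 ↦ 2  ≥
p = 1, q = 2 ↦ 1  <
p = 2, q = 0 ↦ 2  ≥
p = 2, q = 1 ↦ 2  ≥
p = 2, q = 2 ↦ 2  ≥
So 6 of the 9 assignments meet the threshold.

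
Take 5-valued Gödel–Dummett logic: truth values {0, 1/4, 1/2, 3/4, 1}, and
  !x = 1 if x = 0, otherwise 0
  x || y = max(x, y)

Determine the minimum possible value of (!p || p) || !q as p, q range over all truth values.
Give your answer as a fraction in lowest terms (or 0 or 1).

Take p = 1/4, q = 1/4:
!p = !1/4 = 0
!p || p = 0 || 1/4 = 1/4
!q = !1/4 = 0
(!p || p) || !q = 1/4 || 0 = 1/4
No assignment yields a value below 1/4, so this is the minimum.

1/4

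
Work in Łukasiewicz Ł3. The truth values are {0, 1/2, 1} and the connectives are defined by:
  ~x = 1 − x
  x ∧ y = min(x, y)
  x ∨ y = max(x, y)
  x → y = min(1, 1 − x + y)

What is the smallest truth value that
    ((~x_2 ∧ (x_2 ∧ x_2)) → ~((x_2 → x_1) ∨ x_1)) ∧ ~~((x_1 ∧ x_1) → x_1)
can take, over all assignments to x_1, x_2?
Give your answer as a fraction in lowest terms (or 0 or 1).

Take x_1 = 1/2, x_2 = 1/2:
~x_2 = ~1/2 = 1/2
x_2 ∧ x_2 = 1/2 ∧ 1/2 = 1/2
~x_2 ∧ (x_2 ∧ x_2) = 1/2 ∧ 1/2 = 1/2
x_2 → x_1 = 1/2 → 1/2 = 1
(x_2 → x_1) ∨ x_1 = 1 ∨ 1/2 = 1
~((x_2 → x_1) ∨ x_1) = ~1 = 0
(~x_2 ∧ (x_2 ∧ x_2)) → ~((x_2 → x_1) ∨ x_1) = 1/2 → 0 = 1/2
x_1 ∧ x_1 = 1/2 ∧ 1/2 = 1/2
(x_1 ∧ x_1) → x_1 = 1/2 → 1/2 = 1
~((x_1 ∧ x_1) → x_1) = ~1 = 0
~~((x_1 ∧ x_1) → x_1) = ~0 = 1
((~x_2 ∧ (x_2 ∧ x_2)) → ~((x_2 → x_1) ∨ x_1)) ∧ ~~((x_1 ∧ x_1) → x_1) = 1/2 ∧ 1 = 1/2
No assignment yields a value below 1/2, so this is the minimum.

1/2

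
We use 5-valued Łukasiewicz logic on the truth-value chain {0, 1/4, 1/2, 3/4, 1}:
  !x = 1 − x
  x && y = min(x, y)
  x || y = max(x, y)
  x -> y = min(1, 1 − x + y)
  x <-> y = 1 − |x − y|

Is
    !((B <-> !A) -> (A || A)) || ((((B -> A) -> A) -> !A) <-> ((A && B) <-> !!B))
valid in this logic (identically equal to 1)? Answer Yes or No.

Counterexample: take A = 0, B = 1/4.
!A = !0 = 1
B <-> !A = 1/4 <-> 1 = 1/4
A || A = 0 || 0 = 0
(B <-> !A) -> (A || A) = 1/4 -> 0 = 3/4
!((B <-> !A) -> (A || A)) = !3/4 = 1/4
B -> A = 1/4 -> 0 = 3/4
(B -> A) -> A = 3/4 -> 0 = 1/4
!A = !0 = 1
((B -> A) -> A) -> !A = 1/4 -> 1 = 1
A && B = 0 && 1/4 = 0
!B = !1/4 = 3/4
!!B = !3/4 = 1/4
(A && B) <-> !!B = 0 <-> 1/4 = 3/4
(((B -> A) -> A) -> !A) <-> ((A && B) <-> !!B) = 1 <-> 3/4 = 3/4
!((B <-> !A) -> (A || A)) || ((((B -> A) -> A) -> !A) <-> ((A && B) <-> !!B)) = 1/4 || 3/4 = 3/4
This gives 3/4 ≠ 1.

No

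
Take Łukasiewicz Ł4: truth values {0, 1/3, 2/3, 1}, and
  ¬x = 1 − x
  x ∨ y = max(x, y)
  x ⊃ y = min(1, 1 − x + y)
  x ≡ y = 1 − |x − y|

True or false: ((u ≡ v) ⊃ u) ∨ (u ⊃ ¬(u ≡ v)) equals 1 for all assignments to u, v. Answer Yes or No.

Counterexample: take u = 1/3, v = 1/3.
u ≡ v = 1/3 ≡ 1/3 = 1
(u ≡ v) ⊃ u = 1 ⊃ 1/3 = 1/3
u ≡ v = 1/3 ≡ 1/3 = 1
¬(u ≡ v) = ¬1 = 0
u ⊃ ¬(u ≡ v) = 1/3 ⊃ 0 = 2/3
((u ≡ v) ⊃ u) ∨ (u ⊃ ¬(u ≡ v)) = 1/3 ∨ 2/3 = 2/3
This gives 2/3 ≠ 1.

No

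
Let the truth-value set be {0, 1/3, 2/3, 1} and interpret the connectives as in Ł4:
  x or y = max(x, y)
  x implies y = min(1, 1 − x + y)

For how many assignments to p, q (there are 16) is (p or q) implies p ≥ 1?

p = 0, q = 0 ↦ 1  ≥
p = 0, q = 1/3 ↦ 2/3  <
p = 0, q = 2/3 ↦ 1/3  <
p = 0, q = 1 ↦ 0  <
p = 1/3, q = 0 ↦ 1  ≥
p = 1/3, q = 1/3 ↦ 1  ≥
p = 1/3, q = 2/3 ↦ 2/3  <
p = 1/3, q = 1 ↦ 1/3  <
p = 2/3, q = 0 ↦ 1  ≥
p = 2/3, q = 1/3 ↦ 1  ≥
p = 2/3, q = 2/3 ↦ 1  ≥
p = 2/3, q = 1 ↦ 2/3  <
p = 1, q = 0 ↦ 1  ≥
p = 1, q = 1/3 ↦ 1  ≥
p = 1, q = 2/3 ↦ 1  ≥
p = 1, q = 1 ↦ 1  ≥
So 10 of the 16 assignments meet the threshold.

10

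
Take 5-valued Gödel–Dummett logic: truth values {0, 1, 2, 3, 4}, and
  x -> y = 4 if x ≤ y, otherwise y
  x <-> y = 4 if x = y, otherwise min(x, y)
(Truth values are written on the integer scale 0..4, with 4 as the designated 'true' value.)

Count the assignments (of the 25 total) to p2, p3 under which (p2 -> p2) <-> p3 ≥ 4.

value 4: 5 assignments (counts)
value 3: 5 assignments
value 2: 5 assignments
value 1: 5 assignments
value 0: 5 assignments
So 5 of the 25 assignments meet the threshold.

5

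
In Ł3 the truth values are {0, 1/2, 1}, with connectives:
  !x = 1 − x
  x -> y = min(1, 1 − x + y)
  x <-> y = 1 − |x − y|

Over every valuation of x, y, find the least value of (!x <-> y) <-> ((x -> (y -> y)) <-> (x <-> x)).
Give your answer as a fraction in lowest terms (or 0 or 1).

Take x = 0, y = 0:
!x = !0 = 1
!x <-> y = 1 <-> 0 = 0
y -> y = 0 -> 0 = 1
x -> (y -> y) = 0 -> 1 = 1
x <-> x = 0 <-> 0 = 1
(x -> (y -> y)) <-> (x <-> x) = 1 <-> 1 = 1
(!x <-> y) <-> ((x -> (y -> y)) <-> (x <-> x)) = 0 <-> 1 = 0
No assignment yields a value below 0, so this is the minimum.

0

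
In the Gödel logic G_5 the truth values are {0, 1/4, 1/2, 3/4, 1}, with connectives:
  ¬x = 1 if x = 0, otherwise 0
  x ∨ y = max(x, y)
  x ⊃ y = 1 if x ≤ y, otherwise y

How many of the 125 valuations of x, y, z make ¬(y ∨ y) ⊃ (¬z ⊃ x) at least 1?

121

value 1: 121 assignments (counts)
value 3/4: 1 assignment
value 1/2: 1 assignment
value 1/4: 1 assignment
value 0: 1 assignment
So 121 of the 125 assignments meet the threshold.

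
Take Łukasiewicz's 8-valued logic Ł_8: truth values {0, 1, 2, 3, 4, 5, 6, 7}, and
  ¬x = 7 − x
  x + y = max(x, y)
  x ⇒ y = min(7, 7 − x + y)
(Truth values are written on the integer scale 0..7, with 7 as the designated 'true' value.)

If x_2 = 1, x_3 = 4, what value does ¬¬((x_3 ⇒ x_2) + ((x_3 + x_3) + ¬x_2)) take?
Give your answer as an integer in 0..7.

6

x_3 ⇒ x_2 = 4 ⇒ 1 = 4
x_3 + x_3 = 4 + 4 = 4
¬x_2 = ¬1 = 6
(x_3 + x_3) + ¬x_2 = 4 + 6 = 6
(x_3 ⇒ x_2) + ((x_3 + x_3) + ¬x_2) = 4 + 6 = 6
¬((x_3 ⇒ x_2) + ((x_3 + x_3) + ¬x_2)) = ¬6 = 1
¬¬((x_3 ⇒ x_2) + ((x_3 + x_3) + ¬x_2)) = ¬1 = 6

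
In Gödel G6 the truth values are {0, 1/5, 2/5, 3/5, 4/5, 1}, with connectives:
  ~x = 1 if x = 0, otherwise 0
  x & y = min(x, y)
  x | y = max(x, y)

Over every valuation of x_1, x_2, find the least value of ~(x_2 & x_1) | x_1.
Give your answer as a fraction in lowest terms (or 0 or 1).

Take x_1 = 1/5, x_2 = 1/5:
x_2 & x_1 = 1/5 & 1/5 = 1/5
~(x_2 & x_1) = ~1/5 = 0
~(x_2 & x_1) | x_1 = 0 | 1/5 = 1/5
No assignment yields a value below 1/5, so this is the minimum.

1/5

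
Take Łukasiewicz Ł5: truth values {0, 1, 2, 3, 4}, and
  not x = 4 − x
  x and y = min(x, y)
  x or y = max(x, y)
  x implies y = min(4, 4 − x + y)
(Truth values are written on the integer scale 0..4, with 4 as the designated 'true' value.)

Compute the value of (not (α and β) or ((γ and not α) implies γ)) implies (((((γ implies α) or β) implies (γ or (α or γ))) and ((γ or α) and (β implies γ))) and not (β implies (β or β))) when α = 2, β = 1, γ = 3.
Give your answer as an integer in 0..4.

α and β = 2 and 1 = 1
not (α and β) = not 1 = 3
not α = not 2 = 2
γ and not α = 3 and 2 = 2
(γ and not α) implies γ = 2 implies 3 = 4
not (α and β) or ((γ and not α) implies γ) = 3 or 4 = 4
γ implies α = 3 implies 2 = 3
(γ implies α) or β = 3 or 1 = 3
α or γ = 2 or 3 = 3
γ or (α or γ) = 3 or 3 = 3
((γ implies α) or β) implies (γ or (α or γ)) = 3 implies 3 = 4
γ or α = 3 or 2 = 3
β implies γ = 1 implies 3 = 4
(γ or α) and (β implies γ) = 3 and 4 = 3
(((γ implies α) or β) implies (γ or (α or γ))) and ((γ or α) and (β implies γ)) = 4 and 3 = 3
β or β = 1 or 1 = 1
β implies (β or β) = 1 implies 1 = 4
not (β implies (β or β)) = not 4 = 0
((((γ implies α) or β) implies (γ or (α or γ))) and ((γ or α) and (β implies γ))) and not (β implies (β or β)) = 3 and 0 = 0
(not (α and β) or ((γ and not α) implies γ)) implies (((((γ implies α) or β) implies (γ or (α or γ))) and ((γ or α) and (β implies γ))) and not (β implies (β or β))) = 4 implies 0 = 0

0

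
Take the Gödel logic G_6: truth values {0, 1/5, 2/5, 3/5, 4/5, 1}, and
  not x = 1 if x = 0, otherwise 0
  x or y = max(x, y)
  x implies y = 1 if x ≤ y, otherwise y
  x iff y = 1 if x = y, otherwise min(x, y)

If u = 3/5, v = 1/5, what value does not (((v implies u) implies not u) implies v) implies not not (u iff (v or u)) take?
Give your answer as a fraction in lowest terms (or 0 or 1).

1

v implies u = 1/5 implies 3/5 = 1
not u = not 3/5 = 0
(v implies u) implies not u = 1 implies 0 = 0
((v implies u) implies not u) implies v = 0 implies 1/5 = 1
not (((v implies u) implies not u) implies v) = not 1 = 0
v or u = 1/5 or 3/5 = 3/5
u iff (v or u) = 3/5 iff 3/5 = 1
not (u iff (v or u)) = not 1 = 0
not not (u iff (v or u)) = not 0 = 1
not (((v implies u) implies not u) implies v) implies not not (u iff (v or u)) = 0 implies 1 = 1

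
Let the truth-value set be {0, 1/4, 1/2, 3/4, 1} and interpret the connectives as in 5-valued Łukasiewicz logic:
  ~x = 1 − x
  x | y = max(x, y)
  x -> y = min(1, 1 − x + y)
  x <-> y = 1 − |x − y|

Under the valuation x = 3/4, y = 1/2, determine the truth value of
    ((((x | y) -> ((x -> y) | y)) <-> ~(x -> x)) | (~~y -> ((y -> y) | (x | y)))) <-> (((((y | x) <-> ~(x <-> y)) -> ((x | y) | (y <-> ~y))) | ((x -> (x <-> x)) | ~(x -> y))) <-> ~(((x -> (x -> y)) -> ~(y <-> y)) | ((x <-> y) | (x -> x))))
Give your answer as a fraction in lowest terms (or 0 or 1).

0

x | y = 3/4 | 1/2 = 3/4
x -> y = 3/4 -> 1/2 = 3/4
(x -> y) | y = 3/4 | 1/2 = 3/4
(x | y) -> ((x -> y) | y) = 3/4 -> 3/4 = 1
x -> x = 3/4 -> 3/4 = 1
~(x -> x) = ~1 = 0
((x | y) -> ((x -> y) | y)) <-> ~(x -> x) = 1 <-> 0 = 0
~y = ~1/2 = 1/2
~~y = ~1/2 = 1/2
y -> y = 1/2 -> 1/2 = 1
x | y = 3/4 | 1/2 = 3/4
(y -> y) | (x | y) = 1 | 3/4 = 1
~~y -> ((y -> y) | (x | y)) = 1/2 -> 1 = 1
(((x | y) -> ((x -> y) | y)) <-> ~(x -> x)) | (~~y -> ((y -> y) | (x | y))) = 0 | 1 = 1
y | x = 1/2 | 3/4 = 3/4
x <-> y = 3/4 <-> 1/2 = 3/4
~(x <-> y) = ~3/4 = 1/4
(y | x) <-> ~(x <-> y) = 3/4 <-> 1/4 = 1/2
x | y = 3/4 | 1/2 = 3/4
~y = ~1/2 = 1/2
y <-> ~y = 1/2 <-> 1/2 = 1
(x | y) | (y <-> ~y) = 3/4 | 1 = 1
((y | x) <-> ~(x <-> y)) -> ((x | y) | (y <-> ~y)) = 1/2 -> 1 = 1
x <-> x = 3/4 <-> 3/4 = 1
x -> (x <-> x) = 3/4 -> 1 = 1
x -> y = 3/4 -> 1/2 = 3/4
~(x -> y) = ~3/4 = 1/4
(x -> (x <-> x)) | ~(x -> y) = 1 | 1/4 = 1
(((y | x) <-> ~(x <-> y)) -> ((x | y) | (y <-> ~y))) | ((x -> (x <-> x)) | ~(x -> y)) = 1 | 1 = 1
x -> y = 3/4 -> 1/2 = 3/4
x -> (x -> y) = 3/4 -> 3/4 = 1
y <-> y = 1/2 <-> 1/2 = 1
~(y <-> y) = ~1 = 0
(x -> (x -> y)) -> ~(y <-> y) = 1 -> 0 = 0
x <-> y = 3/4 <-> 1/2 = 3/4
x -> x = 3/4 -> 3/4 = 1
(x <-> y) | (x -> x) = 3/4 | 1 = 1
((x -> (x -> y)) -> ~(y <-> y)) | ((x <-> y) | (x -> x)) = 0 | 1 = 1
~(((x -> (x -> y)) -> ~(y <-> y)) | ((x <-> y) | (x -> x))) = ~1 = 0
((((y | x) <-> ~(x <-> y)) -> ((x | y) | (y <-> ~y))) | ((x -> (x <-> x)) | ~(x -> y))) <-> ~(((x -> (x -> y)) -> ~(y <-> y)) | ((x <-> y) | (x -> x))) = 1 <-> 0 = 0
((((x | y) -> ((x -> y) | y)) <-> ~(x -> x)) | (~~y -> ((y -> y) | (x | y)))) <-> (((((y | x) <-> ~(x <-> y)) -> ((x | y) | (y <-> ~y))) | ((x -> (x <-> x)) | ~(x -> y))) <-> ~(((x -> (x -> y)) -> ~(y <-> y)) | ((x <-> y) | (x -> x)))) = 1 <-> 0 = 0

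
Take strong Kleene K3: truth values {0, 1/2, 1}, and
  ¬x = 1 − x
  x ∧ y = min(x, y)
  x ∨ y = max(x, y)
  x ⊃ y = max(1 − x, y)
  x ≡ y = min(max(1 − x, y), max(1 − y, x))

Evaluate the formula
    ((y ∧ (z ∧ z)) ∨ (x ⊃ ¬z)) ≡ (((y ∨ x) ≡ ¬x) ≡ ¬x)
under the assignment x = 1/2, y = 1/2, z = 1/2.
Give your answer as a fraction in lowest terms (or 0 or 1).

1/2

z ∧ z = 1/2 ∧ 1/2 = 1/2
y ∧ (z ∧ z) = 1/2 ∧ 1/2 = 1/2
¬z = ¬1/2 = 1/2
x ⊃ ¬z = 1/2 ⊃ 1/2 = 1/2
(y ∧ (z ∧ z)) ∨ (x ⊃ ¬z) = 1/2 ∨ 1/2 = 1/2
y ∨ x = 1/2 ∨ 1/2 = 1/2
¬x = ¬1/2 = 1/2
(y ∨ x) ≡ ¬x = 1/2 ≡ 1/2 = 1/2
¬x = ¬1/2 = 1/2
((y ∨ x) ≡ ¬x) ≡ ¬x = 1/2 ≡ 1/2 = 1/2
((y ∧ (z ∧ z)) ∨ (x ⊃ ¬z)) ≡ (((y ∨ x) ≡ ¬x) ≡ ¬x) = 1/2 ≡ 1/2 = 1/2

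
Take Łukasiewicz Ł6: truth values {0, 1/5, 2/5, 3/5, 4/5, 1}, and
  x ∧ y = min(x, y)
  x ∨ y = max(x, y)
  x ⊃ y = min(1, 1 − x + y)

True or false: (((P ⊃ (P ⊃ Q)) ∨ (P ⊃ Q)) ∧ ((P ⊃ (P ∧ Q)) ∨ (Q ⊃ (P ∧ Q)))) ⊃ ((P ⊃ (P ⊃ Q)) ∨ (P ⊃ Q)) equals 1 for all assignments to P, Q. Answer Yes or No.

Yes

At P = 1, Q = 4/5, for instance:
P ⊃ Q = 1 ⊃ 4/5 = 4/5
P ⊃ (P ⊃ Q) = 1 ⊃ 4/5 = 4/5
P ⊃ Q = 1 ⊃ 4/5 = 4/5
(P ⊃ (P ⊃ Q)) ∨ (P ⊃ Q) = 4/5 ∨ 4/5 = 4/5
P ∧ Q = 1 ∧ 4/5 = 4/5
P ⊃ (P ∧ Q) = 1 ⊃ 4/5 = 4/5
P ∧ Q = 1 ∧ 4/5 = 4/5
Q ⊃ (P ∧ Q) = 4/5 ⊃ 4/5 = 1
(P ⊃ (P ∧ Q)) ∨ (Q ⊃ (P ∧ Q)) = 4/5 ∨ 1 = 1
((P ⊃ (P ⊃ Q)) ∨ (P ⊃ Q)) ∧ ((P ⊃ (P ∧ Q)) ∨ (Q ⊃ (P ∧ Q))) = 4/5 ∧ 1 = 4/5
(((P ⊃ (P ⊃ Q)) ∨ (P ⊃ Q)) ∧ ((P ⊃ (P ∧ Q)) ∨ (Q ⊃ (P ∧ Q)))) ⊃ ((P ⊃ (P ⊃ Q)) ∨ (P ⊃ Q)) = 4/5 ⊃ 4/5 = 1
and checking the remaining 35 assignments likewise gives ≥ 1 in every case.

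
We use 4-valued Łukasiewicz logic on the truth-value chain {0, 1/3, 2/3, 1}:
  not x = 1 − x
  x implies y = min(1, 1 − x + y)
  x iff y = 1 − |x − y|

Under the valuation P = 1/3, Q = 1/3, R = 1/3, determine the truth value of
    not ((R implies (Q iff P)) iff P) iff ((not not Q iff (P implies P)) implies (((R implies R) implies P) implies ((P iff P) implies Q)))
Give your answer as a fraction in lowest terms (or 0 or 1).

2/3

Q iff P = 1/3 iff 1/3 = 1
R implies (Q iff P) = 1/3 implies 1 = 1
(R implies (Q iff P)) iff P = 1 iff 1/3 = 1/3
not ((R implies (Q iff P)) iff P) = not 1/3 = 2/3
not Q = not 1/3 = 2/3
not not Q = not 2/3 = 1/3
P implies P = 1/3 implies 1/3 = 1
not not Q iff (P implies P) = 1/3 iff 1 = 1/3
R implies R = 1/3 implies 1/3 = 1
(R implies R) implies P = 1 implies 1/3 = 1/3
P iff P = 1/3 iff 1/3 = 1
(P iff P) implies Q = 1 implies 1/3 = 1/3
((R implies R) implies P) implies ((P iff P) implies Q) = 1/3 implies 1/3 = 1
(not not Q iff (P implies P)) implies (((R implies R) implies P) implies ((P iff P) implies Q)) = 1/3 implies 1 = 1
not ((R implies (Q iff P)) iff P) iff ((not not Q iff (P implies P)) implies (((R implies R) implies P) implies ((P iff P) implies Q))) = 2/3 iff 1 = 2/3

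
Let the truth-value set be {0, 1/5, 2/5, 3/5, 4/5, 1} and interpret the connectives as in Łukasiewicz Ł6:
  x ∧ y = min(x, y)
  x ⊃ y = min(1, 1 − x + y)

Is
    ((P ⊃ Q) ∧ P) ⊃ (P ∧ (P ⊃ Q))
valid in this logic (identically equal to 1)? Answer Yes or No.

At P = 0, Q = 1/5, for instance:
P ⊃ Q = 0 ⊃ 1/5 = 1
(P ⊃ Q) ∧ P = 1 ∧ 0 = 0
P ∧ (P ⊃ Q) = 0 ∧ 1 = 0
((P ⊃ Q) ∧ P) ⊃ (P ∧ (P ⊃ Q)) = 0 ⊃ 0 = 1
and checking the remaining 35 assignments likewise gives ≥ 1 in every case.

Yes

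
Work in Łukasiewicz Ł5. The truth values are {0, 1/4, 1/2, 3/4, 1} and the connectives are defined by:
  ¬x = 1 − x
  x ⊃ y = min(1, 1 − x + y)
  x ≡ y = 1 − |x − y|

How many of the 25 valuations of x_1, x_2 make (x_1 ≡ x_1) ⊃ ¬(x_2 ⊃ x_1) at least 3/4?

3

value 1: 1 assignment (counts)
value 3/4: 2 assignments (counts)
value 1/2: 3 assignments
value 1/4: 4 assignments
value 0: 15 assignments
So 3 of the 25 assignments meet the threshold.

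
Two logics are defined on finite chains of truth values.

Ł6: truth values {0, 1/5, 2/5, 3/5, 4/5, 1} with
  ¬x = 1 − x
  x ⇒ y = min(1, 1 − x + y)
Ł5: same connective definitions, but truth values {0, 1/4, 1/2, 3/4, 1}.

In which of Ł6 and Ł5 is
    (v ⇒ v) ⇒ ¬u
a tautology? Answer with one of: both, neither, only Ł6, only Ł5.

neither

In Ł6: at u = 1/5, v = 0 the value is 4/5 — not a tautology.
In Ł5: at u = 1/4, v = 0 the value is 3/4 — not a tautology.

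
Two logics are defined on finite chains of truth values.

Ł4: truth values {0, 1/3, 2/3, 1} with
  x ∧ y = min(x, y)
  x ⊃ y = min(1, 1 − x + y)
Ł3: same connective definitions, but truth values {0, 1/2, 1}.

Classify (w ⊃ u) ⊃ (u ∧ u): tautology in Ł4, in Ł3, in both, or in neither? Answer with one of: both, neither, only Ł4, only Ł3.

In Ł4: at u = 0, w = 0 the value is 0 — not a tautology.
In Ł3: at u = 0, w = 0 the value is 0 — not a tautology.

neither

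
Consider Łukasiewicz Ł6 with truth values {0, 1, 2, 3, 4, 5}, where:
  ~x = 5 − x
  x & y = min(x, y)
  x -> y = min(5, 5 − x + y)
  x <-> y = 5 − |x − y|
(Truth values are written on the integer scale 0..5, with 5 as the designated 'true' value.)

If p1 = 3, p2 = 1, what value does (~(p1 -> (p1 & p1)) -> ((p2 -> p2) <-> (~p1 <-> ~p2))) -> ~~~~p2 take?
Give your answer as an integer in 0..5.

1

p1 & p1 = 3 & 3 = 3
p1 -> (p1 & p1) = 3 -> 3 = 5
~(p1 -> (p1 & p1)) = ~5 = 0
p2 -> p2 = 1 -> 1 = 5
~p1 = ~3 = 2
~p2 = ~1 = 4
~p1 <-> ~p2 = 2 <-> 4 = 3
(p2 -> p2) <-> (~p1 <-> ~p2) = 5 <-> 3 = 3
~(p1 -> (p1 & p1)) -> ((p2 -> p2) <-> (~p1 <-> ~p2)) = 0 -> 3 = 5
~p2 = ~1 = 4
~~p2 = ~4 = 1
~~~p2 = ~1 = 4
~~~~p2 = ~4 = 1
(~(p1 -> (p1 & p1)) -> ((p2 -> p2) <-> (~p1 <-> ~p2))) -> ~~~~p2 = 5 -> 1 = 1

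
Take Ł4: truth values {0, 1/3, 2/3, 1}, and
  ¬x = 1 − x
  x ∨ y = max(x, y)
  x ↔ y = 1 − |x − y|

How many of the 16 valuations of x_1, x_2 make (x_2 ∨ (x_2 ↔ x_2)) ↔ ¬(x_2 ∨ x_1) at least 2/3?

x_1 = 0, x_2 = 0 ↦ 1  ≥
x_1 = 0, x_2 = 1/3 ↦ 2/3  ≥
x_1 = 0, x_2 = 2/3 ↦ 1/3  <
x_1 = 0, x_2 = 1 ↦ 0  <
x_1 = 1/3, x_2 = 0 ↦ 2/3  ≥
x_1 = 1/3, x_2 = 1/3 ↦ 2/3  ≥
x_1 = 1/3, x_2 = 2/3 ↦ 1/3  <
x_1 = 1/3, x_2 = 1 ↦ 0  <
x_1 = 2/3, x_2 = 0 ↦ 1/3  <
x_1 = 2/3, x_2 = 1/3 ↦ 1/3  <
x_1 = 2/3, x_2 = 2/3 ↦ 1/3  <
x_1 = 2/3, x_2 = 1 ↦ 0  <
x_1 = 1, x_2 = 0 ↦ 0  <
x_1 = 1, x_2 = 1/3 ↦ 0  <
x_1 = 1, x_2 = 2/3 ↦ 0  <
x_1 = 1, x_2 = 1 ↦ 0  <
So 4 of the 16 assignments meet the threshold.

4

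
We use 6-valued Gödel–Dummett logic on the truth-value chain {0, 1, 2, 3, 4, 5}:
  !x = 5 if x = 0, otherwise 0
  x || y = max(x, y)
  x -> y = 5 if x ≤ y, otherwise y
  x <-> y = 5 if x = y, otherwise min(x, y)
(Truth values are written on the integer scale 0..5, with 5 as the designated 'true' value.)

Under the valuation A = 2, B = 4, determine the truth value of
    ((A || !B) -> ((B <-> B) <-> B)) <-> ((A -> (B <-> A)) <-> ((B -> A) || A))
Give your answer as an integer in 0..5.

2

!B = !4 = 0
A || !B = 2 || 0 = 2
B <-> B = 4 <-> 4 = 5
(B <-> B) <-> B = 5 <-> 4 = 4
(A || !B) -> ((B <-> B) <-> B) = 2 -> 4 = 5
B <-> A = 4 <-> 2 = 2
A -> (B <-> A) = 2 -> 2 = 5
B -> A = 4 -> 2 = 2
(B -> A) || A = 2 || 2 = 2
(A -> (B <-> A)) <-> ((B -> A) || A) = 5 <-> 2 = 2
((A || !B) -> ((B <-> B) <-> B)) <-> ((A -> (B <-> A)) <-> ((B -> A) || A)) = 5 <-> 2 = 2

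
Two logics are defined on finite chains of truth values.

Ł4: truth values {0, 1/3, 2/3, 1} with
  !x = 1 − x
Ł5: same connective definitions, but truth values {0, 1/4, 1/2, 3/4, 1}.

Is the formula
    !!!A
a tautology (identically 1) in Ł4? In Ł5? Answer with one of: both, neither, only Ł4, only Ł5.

In Ł4: at A = 1/3 the value is 2/3 — not a tautology.
In Ł5: at A = 1/4 the value is 3/4 — not a tautology.

neither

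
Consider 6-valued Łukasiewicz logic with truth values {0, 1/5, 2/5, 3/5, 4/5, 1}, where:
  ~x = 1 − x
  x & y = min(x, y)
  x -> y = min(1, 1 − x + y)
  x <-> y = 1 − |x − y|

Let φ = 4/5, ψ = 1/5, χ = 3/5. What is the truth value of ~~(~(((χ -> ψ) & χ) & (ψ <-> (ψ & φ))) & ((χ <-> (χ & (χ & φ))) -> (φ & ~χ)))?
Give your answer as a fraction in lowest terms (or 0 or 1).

2/5

χ -> ψ = 3/5 -> 1/5 = 3/5
(χ -> ψ) & χ = 3/5 & 3/5 = 3/5
ψ & φ = 1/5 & 4/5 = 1/5
ψ <-> (ψ & φ) = 1/5 <-> 1/5 = 1
((χ -> ψ) & χ) & (ψ <-> (ψ & φ)) = 3/5 & 1 = 3/5
~(((χ -> ψ) & χ) & (ψ <-> (ψ & φ))) = ~3/5 = 2/5
χ & φ = 3/5 & 4/5 = 3/5
χ & (χ & φ) = 3/5 & 3/5 = 3/5
χ <-> (χ & (χ & φ)) = 3/5 <-> 3/5 = 1
~χ = ~3/5 = 2/5
φ & ~χ = 4/5 & 2/5 = 2/5
(χ <-> (χ & (χ & φ))) -> (φ & ~χ) = 1 -> 2/5 = 2/5
~(((χ -> ψ) & χ) & (ψ <-> (ψ & φ))) & ((χ <-> (χ & (χ & φ))) -> (φ & ~χ)) = 2/5 & 2/5 = 2/5
~(~(((χ -> ψ) & χ) & (ψ <-> (ψ & φ))) & ((χ <-> (χ & (χ & φ))) -> (φ & ~χ))) = ~2/5 = 3/5
~~(~(((χ -> ψ) & χ) & (ψ <-> (ψ & φ))) & ((χ <-> (χ & (χ & φ))) -> (φ & ~χ))) = ~3/5 = 2/5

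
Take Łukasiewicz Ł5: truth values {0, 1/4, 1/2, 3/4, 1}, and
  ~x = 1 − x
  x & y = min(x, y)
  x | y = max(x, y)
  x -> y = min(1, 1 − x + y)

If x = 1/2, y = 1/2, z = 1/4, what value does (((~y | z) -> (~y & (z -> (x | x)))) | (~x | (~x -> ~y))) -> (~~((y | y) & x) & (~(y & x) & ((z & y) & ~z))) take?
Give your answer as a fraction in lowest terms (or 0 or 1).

1/4

~y = ~1/2 = 1/2
~y | z = 1/2 | 1/4 = 1/2
~y = ~1/2 = 1/2
x | x = 1/2 | 1/2 = 1/2
z -> (x | x) = 1/4 -> 1/2 = 1
~y & (z -> (x | x)) = 1/2 & 1 = 1/2
(~y | z) -> (~y & (z -> (x | x))) = 1/2 -> 1/2 = 1
~x = ~1/2 = 1/2
~x = ~1/2 = 1/2
~y = ~1/2 = 1/2
~x -> ~y = 1/2 -> 1/2 = 1
~x | (~x -> ~y) = 1/2 | 1 = 1
((~y | z) -> (~y & (z -> (x | x)))) | (~x | (~x -> ~y)) = 1 | 1 = 1
y | y = 1/2 | 1/2 = 1/2
(y | y) & x = 1/2 & 1/2 = 1/2
~((y | y) & x) = ~1/2 = 1/2
~~((y | y) & x) = ~1/2 = 1/2
y & x = 1/2 & 1/2 = 1/2
~(y & x) = ~1/2 = 1/2
z & y = 1/4 & 1/2 = 1/4
~z = ~1/4 = 3/4
(z & y) & ~z = 1/4 & 3/4 = 1/4
~(y & x) & ((z & y) & ~z) = 1/2 & 1/4 = 1/4
~~((y | y) & x) & (~(y & x) & ((z & y) & ~z)) = 1/2 & 1/4 = 1/4
(((~y | z) -> (~y & (z -> (x | x)))) | (~x | (~x -> ~y))) -> (~~((y | y) & x) & (~(y & x) & ((z & y) & ~z))) = 1 -> 1/4 = 1/4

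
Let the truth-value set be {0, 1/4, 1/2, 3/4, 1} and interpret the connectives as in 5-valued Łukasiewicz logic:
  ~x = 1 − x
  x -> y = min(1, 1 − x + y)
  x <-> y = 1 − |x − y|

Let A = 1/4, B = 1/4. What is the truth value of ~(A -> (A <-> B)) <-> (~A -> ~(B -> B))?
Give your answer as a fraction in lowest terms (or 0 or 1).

A <-> B = 1/4 <-> 1/4 = 1
A -> (A <-> B) = 1/4 -> 1 = 1
~(A -> (A <-> B)) = ~1 = 0
~A = ~1/4 = 3/4
B -> B = 1/4 -> 1/4 = 1
~(B -> B) = ~1 = 0
~A -> ~(B -> B) = 3/4 -> 0 = 1/4
~(A -> (A <-> B)) <-> (~A -> ~(B -> B)) = 0 <-> 1/4 = 3/4

3/4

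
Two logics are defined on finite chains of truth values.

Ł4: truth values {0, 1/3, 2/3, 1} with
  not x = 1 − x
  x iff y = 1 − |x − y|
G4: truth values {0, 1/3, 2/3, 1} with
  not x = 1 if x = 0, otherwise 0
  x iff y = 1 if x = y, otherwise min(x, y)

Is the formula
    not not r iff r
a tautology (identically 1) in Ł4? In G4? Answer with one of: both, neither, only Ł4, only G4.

In Ł4: every assignment gives 1 — tautology.
In G4: at r = 1/3 the value is 1/3 — not a tautology.

only Ł4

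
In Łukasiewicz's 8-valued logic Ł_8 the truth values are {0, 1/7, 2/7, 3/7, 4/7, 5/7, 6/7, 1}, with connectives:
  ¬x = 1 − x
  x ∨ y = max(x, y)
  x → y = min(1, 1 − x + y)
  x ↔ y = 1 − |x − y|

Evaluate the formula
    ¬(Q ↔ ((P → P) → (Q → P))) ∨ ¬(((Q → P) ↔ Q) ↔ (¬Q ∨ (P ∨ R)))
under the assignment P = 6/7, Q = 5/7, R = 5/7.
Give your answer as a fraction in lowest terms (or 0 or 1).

2/7

P → P = 6/7 → 6/7 = 1
Q → P = 5/7 → 6/7 = 1
(P → P) → (Q → P) = 1 → 1 = 1
Q ↔ ((P → P) → (Q → P)) = 5/7 ↔ 1 = 5/7
¬(Q ↔ ((P → P) → (Q → P))) = ¬5/7 = 2/7
Q → P = 5/7 → 6/7 = 1
(Q → P) ↔ Q = 1 ↔ 5/7 = 5/7
¬Q = ¬5/7 = 2/7
P ∨ R = 6/7 ∨ 5/7 = 6/7
¬Q ∨ (P ∨ R) = 2/7 ∨ 6/7 = 6/7
((Q → P) ↔ Q) ↔ (¬Q ∨ (P ∨ R)) = 5/7 ↔ 6/7 = 6/7
¬(((Q → P) ↔ Q) ↔ (¬Q ∨ (P ∨ R))) = ¬6/7 = 1/7
¬(Q ↔ ((P → P) → (Q → P))) ∨ ¬(((Q → P) ↔ Q) ↔ (¬Q ∨ (P ∨ R))) = 2/7 ∨ 1/7 = 2/7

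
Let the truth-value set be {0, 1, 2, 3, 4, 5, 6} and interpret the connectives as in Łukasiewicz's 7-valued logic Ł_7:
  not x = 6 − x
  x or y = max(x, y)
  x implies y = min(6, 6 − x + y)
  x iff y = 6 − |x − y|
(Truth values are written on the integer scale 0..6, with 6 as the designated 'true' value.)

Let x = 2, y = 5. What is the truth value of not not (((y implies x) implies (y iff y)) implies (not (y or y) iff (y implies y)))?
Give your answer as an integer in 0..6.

1

y implies x = 5 implies 2 = 3
y iff y = 5 iff 5 = 6
(y implies x) implies (y iff y) = 3 implies 6 = 6
y or y = 5 or 5 = 5
not (y or y) = not 5 = 1
y implies y = 5 implies 5 = 6
not (y or y) iff (y implies y) = 1 iff 6 = 1
((y implies x) implies (y iff y)) implies (not (y or y) iff (y implies y)) = 6 implies 1 = 1
not (((y implies x) implies (y iff y)) implies (not (y or y) iff (y implies y))) = not 1 = 5
not not (((y implies x) implies (y iff y)) implies (not (y or y) iff (y implies y))) = not 5 = 1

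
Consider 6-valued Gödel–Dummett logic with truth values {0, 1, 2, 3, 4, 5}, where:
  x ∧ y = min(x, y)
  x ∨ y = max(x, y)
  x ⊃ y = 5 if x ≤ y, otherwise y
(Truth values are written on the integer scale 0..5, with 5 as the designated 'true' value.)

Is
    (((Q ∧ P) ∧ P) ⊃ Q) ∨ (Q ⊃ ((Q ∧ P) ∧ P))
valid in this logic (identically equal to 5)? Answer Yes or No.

Yes

At P = 4, Q = 5, for instance:
Q ∧ P = 5 ∧ 4 = 4
(Q ∧ P) ∧ P = 4 ∧ 4 = 4
((Q ∧ P) ∧ P) ⊃ Q = 4 ⊃ 5 = 5
Q ⊃ ((Q ∧ P) ∧ P) = 5 ⊃ 4 = 4
(((Q ∧ P) ∧ P) ⊃ Q) ∨ (Q ⊃ ((Q ∧ P) ∧ P)) = 5 ∨ 4 = 5
and checking the remaining 35 assignments likewise gives ≥ 5 in every case.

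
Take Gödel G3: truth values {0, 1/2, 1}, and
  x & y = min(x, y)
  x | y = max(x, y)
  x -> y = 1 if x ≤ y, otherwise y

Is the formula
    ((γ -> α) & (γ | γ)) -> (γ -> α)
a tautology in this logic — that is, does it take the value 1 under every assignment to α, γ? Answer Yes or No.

α = 0, γ = 0 ↦ 1
α = 0, γ = 1/2 ↦ 1
α = 0, γ = 1 ↦ 1
α = 1/2, γ = 0 ↦ 1
α = 1/2, γ = 1/2 ↦ 1
α = 1/2, γ = 1 ↦ 1
α = 1, γ = 0 ↦ 1
α = 1, γ = 1/2 ↦ 1
α = 1, γ = 1 ↦ 1
Every assignment gives a value ≥ 1.

Yes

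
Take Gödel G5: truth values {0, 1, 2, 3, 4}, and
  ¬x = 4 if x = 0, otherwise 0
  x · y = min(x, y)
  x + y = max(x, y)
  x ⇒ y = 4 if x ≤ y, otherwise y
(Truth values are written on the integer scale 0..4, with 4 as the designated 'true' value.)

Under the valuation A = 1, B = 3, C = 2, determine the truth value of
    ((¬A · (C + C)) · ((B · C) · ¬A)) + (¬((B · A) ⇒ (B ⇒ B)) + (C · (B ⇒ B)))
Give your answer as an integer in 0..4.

2

¬A = ¬1 = 0
C + C = 2 + 2 = 2
¬A · (C + C) = 0 · 2 = 0
B · C = 3 · 2 = 2
¬A = ¬1 = 0
(B · C) · ¬A = 2 · 0 = 0
(¬A · (C + C)) · ((B · C) · ¬A) = 0 · 0 = 0
B · A = 3 · 1 = 1
B ⇒ B = 3 ⇒ 3 = 4
(B · A) ⇒ (B ⇒ B) = 1 ⇒ 4 = 4
¬((B · A) ⇒ (B ⇒ B)) = ¬4 = 0
B ⇒ B = 3 ⇒ 3 = 4
C · (B ⇒ B) = 2 · 4 = 2
¬((B · A) ⇒ (B ⇒ B)) + (C · (B ⇒ B)) = 0 + 2 = 2
((¬A · (C + C)) · ((B · C) · ¬A)) + (¬((B · A) ⇒ (B ⇒ B)) + (C · (B ⇒ B))) = 0 + 2 = 2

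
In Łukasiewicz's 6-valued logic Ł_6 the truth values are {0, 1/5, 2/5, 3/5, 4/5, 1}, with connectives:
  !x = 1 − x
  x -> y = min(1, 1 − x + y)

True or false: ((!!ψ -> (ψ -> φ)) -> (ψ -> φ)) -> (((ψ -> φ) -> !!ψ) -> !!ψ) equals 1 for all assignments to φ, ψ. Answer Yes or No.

Yes

At φ = 1, ψ = 4/5, for instance:
!ψ = !4/5 = 1/5
!!ψ = !1/5 = 4/5
ψ -> φ = 4/5 -> 1 = 1
!!ψ -> (ψ -> φ) = 4/5 -> 1 = 1
(!!ψ -> (ψ -> φ)) -> (ψ -> φ) = 1 -> 1 = 1
(ψ -> φ) -> !!ψ = 1 -> 4/5 = 4/5
((ψ -> φ) -> !!ψ) -> !!ψ = 4/5 -> 4/5 = 1
((!!ψ -> (ψ -> φ)) -> (ψ -> φ)) -> (((ψ -> φ) -> !!ψ) -> !!ψ) = 1 -> 1 = 1
and checking the remaining 35 assignments likewise gives ≥ 1 in every case.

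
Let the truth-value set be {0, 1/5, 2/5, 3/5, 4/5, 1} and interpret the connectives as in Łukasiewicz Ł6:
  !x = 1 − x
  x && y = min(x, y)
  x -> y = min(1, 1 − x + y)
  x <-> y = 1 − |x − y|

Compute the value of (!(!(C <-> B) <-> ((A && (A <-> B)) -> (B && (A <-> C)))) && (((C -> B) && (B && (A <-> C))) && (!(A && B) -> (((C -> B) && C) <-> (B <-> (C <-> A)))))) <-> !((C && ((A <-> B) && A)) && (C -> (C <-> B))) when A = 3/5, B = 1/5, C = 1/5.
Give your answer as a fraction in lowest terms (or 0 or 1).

C <-> B = 1/5 <-> 1/5 = 1
!(C <-> B) = !1 = 0
A <-> B = 3/5 <-> 1/5 = 3/5
A && (A <-> B) = 3/5 && 3/5 = 3/5
A <-> C = 3/5 <-> 1/5 = 3/5
B && (A <-> C) = 1/5 && 3/5 = 1/5
(A && (A <-> B)) -> (B && (A <-> C)) = 3/5 -> 1/5 = 3/5
!(C <-> B) <-> ((A && (A <-> B)) -> (B && (A <-> C))) = 0 <-> 3/5 = 2/5
!(!(C <-> B) <-> ((A && (A <-> B)) -> (B && (A <-> C)))) = !2/5 = 3/5
C -> B = 1/5 -> 1/5 = 1
A <-> C = 3/5 <-> 1/5 = 3/5
B && (A <-> C) = 1/5 && 3/5 = 1/5
(C -> B) && (B && (A <-> C)) = 1 && 1/5 = 1/5
A && B = 3/5 && 1/5 = 1/5
!(A && B) = !1/5 = 4/5
C -> B = 1/5 -> 1/5 = 1
(C -> B) && C = 1 && 1/5 = 1/5
C <-> A = 1/5 <-> 3/5 = 3/5
B <-> (C <-> A) = 1/5 <-> 3/5 = 3/5
((C -> B) && C) <-> (B <-> (C <-> A)) = 1/5 <-> 3/5 = 3/5
!(A && B) -> (((C -> B) && C) <-> (B <-> (C <-> A))) = 4/5 -> 3/5 = 4/5
((C -> B) && (B && (A <-> C))) && (!(A && B) -> (((C -> B) && C) <-> (B <-> (C <-> A)))) = 1/5 && 4/5 = 1/5
!(!(C <-> B) <-> ((A && (A <-> B)) -> (B && (A <-> C)))) && (((C -> B) && (B && (A <-> C))) && (!(A && B) -> (((C -> B) && C) <-> (B <-> (C <-> A))))) = 3/5 && 1/5 = 1/5
A <-> B = 3/5 <-> 1/5 = 3/5
(A <-> B) && A = 3/5 && 3/5 = 3/5
C && ((A <-> B) && A) = 1/5 && 3/5 = 1/5
C <-> B = 1/5 <-> 1/5 = 1
C -> (C <-> B) = 1/5 -> 1 = 1
(C && ((A <-> B) && A)) && (C -> (C <-> B)) = 1/5 && 1 = 1/5
!((C && ((A <-> B) && A)) && (C -> (C <-> B))) = !1/5 = 4/5
(!(!(C <-> B) <-> ((A && (A <-> B)) -> (B && (A <-> C)))) && (((C -> B) && (B && (A <-> C))) && (!(A && B) -> (((C -> B) && C) <-> (B <-> (C <-> A)))))) <-> !((C && ((A <-> B) && A)) && (C -> (C <-> B))) = 1/5 <-> 4/5 = 2/5

2/5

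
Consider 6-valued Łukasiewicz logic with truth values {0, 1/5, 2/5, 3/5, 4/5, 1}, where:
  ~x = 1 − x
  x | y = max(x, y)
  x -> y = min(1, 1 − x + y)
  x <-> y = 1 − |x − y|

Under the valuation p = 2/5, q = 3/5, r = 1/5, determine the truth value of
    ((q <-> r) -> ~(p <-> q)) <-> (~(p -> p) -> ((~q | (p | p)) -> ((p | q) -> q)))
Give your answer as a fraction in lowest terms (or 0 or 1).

q <-> r = 3/5 <-> 1/5 = 3/5
p <-> q = 2/5 <-> 3/5 = 4/5
~(p <-> q) = ~4/5 = 1/5
(q <-> r) -> ~(p <-> q) = 3/5 -> 1/5 = 3/5
p -> p = 2/5 -> 2/5 = 1
~(p -> p) = ~1 = 0
~q = ~3/5 = 2/5
p | p = 2/5 | 2/5 = 2/5
~q | (p | p) = 2/5 | 2/5 = 2/5
p | q = 2/5 | 3/5 = 3/5
(p | q) -> q = 3/5 -> 3/5 = 1
(~q | (p | p)) -> ((p | q) -> q) = 2/5 -> 1 = 1
~(p -> p) -> ((~q | (p | p)) -> ((p | q) -> q)) = 0 -> 1 = 1
((q <-> r) -> ~(p <-> q)) <-> (~(p -> p) -> ((~q | (p | p)) -> ((p | q) -> q))) = 3/5 <-> 1 = 3/5

3/5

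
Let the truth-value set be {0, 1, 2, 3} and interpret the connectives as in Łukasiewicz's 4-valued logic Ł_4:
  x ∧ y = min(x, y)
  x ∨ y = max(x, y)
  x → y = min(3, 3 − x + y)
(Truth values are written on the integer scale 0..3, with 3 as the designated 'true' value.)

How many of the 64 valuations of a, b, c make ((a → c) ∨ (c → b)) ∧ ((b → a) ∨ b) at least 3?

48

value 3: 48 assignments (counts)
value 2: 16 assignments
So 48 of the 64 assignments meet the threshold.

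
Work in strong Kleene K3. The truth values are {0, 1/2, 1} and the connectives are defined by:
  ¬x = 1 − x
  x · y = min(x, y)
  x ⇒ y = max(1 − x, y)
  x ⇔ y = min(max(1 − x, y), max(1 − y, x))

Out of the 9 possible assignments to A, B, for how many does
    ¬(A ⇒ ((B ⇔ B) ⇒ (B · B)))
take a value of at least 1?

1

A = 0, B = 0 ↦ 0  <
A = 0, B = 1/2 ↦ 0  <
A = 0, B = 1 ↦ 0  <
A = 1/2, B = 0 ↦ 1/2  <
A = 1/2, B = 1/2 ↦ 1/2  <
A = 1/2, B = 1 ↦ 0  <
A = 1, B = 0 ↦ 1  ≥
A = 1, B = 1/2 ↦ 1/2  <
A = 1, B = 1 ↦ 0  <
So 1 of the 9 assignments meets the threshold.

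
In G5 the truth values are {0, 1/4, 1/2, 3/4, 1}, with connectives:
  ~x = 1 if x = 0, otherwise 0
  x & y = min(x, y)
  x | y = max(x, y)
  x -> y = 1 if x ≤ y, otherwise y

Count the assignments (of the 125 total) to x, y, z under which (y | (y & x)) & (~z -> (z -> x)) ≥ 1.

25

value 1: 25 assignments (counts)
value 3/4: 25 assignments
value 1/2: 25 assignments
value 1/4: 25 assignments
value 0: 25 assignments
So 25 of the 125 assignments meet the threshold.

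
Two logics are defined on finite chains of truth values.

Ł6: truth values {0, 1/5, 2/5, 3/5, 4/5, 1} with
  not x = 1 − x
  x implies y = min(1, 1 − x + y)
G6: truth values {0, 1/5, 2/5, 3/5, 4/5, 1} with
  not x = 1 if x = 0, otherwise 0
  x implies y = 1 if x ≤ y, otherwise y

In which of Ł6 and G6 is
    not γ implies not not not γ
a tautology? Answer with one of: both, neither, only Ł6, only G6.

both

In Ł6: every assignment gives 1 — tautology.
In G6: every assignment gives 1 — tautology.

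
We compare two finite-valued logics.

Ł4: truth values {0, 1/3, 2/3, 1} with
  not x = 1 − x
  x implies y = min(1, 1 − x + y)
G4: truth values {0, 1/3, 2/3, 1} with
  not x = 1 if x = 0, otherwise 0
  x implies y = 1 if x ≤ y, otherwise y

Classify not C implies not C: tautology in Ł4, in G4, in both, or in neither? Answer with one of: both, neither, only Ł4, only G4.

In Ł4: every assignment gives 1 — tautology.
In G4: every assignment gives 1 — tautology.

both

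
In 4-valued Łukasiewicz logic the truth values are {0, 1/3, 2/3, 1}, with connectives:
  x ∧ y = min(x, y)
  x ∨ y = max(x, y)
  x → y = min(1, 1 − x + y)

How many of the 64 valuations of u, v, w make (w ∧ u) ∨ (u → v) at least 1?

value 1: 43 assignments (counts)
value 2/3: 15 assignments
value 1/3: 5 assignments
value 0: 1 assignment
So 43 of the 64 assignments meet the threshold.

43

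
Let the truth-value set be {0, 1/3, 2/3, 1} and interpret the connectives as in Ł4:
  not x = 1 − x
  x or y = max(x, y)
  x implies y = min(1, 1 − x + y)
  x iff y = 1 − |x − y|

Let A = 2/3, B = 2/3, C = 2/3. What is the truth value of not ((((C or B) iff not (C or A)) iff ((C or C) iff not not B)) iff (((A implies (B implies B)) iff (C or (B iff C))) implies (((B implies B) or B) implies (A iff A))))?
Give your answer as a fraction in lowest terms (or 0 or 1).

1/3

C or B = 2/3 or 2/3 = 2/3
C or A = 2/3 or 2/3 = 2/3
not (C or A) = not 2/3 = 1/3
(C or B) iff not (C or A) = 2/3 iff 1/3 = 2/3
C or C = 2/3 or 2/3 = 2/3
not B = not 2/3 = 1/3
not not B = not 1/3 = 2/3
(C or C) iff not not B = 2/3 iff 2/3 = 1
((C or B) iff not (C or A)) iff ((C or C) iff not not B) = 2/3 iff 1 = 2/3
B implies B = 2/3 implies 2/3 = 1
A implies (B implies B) = 2/3 implies 1 = 1
B iff C = 2/3 iff 2/3 = 1
C or (B iff C) = 2/3 or 1 = 1
(A implies (B implies B)) iff (C or (B iff C)) = 1 iff 1 = 1
B implies B = 2/3 implies 2/3 = 1
(B implies B) or B = 1 or 2/3 = 1
A iff A = 2/3 iff 2/3 = 1
((B implies B) or B) implies (A iff A) = 1 implies 1 = 1
((A implies (B implies B)) iff (C or (B iff C))) implies (((B implies B) or B) implies (A iff A)) = 1 implies 1 = 1
(((C or B) iff not (C or A)) iff ((C or C) iff not not B)) iff (((A implies (B implies B)) iff (C or (B iff C))) implies (((B implies B) or B) implies (A iff A))) = 2/3 iff 1 = 2/3
not ((((C or B) iff not (C or A)) iff ((C or C) iff not not B)) iff (((A implies (B implies B)) iff (C or (B iff C))) implies (((B implies B) or B) implies (A iff A)))) = not 2/3 = 1/3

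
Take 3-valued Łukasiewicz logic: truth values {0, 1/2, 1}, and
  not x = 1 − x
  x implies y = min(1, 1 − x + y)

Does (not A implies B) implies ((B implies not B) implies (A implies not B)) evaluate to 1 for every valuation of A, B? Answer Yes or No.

No

Counterexample: take A = 1, B = 1/2.
not A = not 1 = 0
not A implies B = 0 implies 1/2 = 1
not B = not 1/2 = 1/2
B implies not B = 1/2 implies 1/2 = 1
not B = not 1/2 = 1/2
A implies not B = 1 implies 1/2 = 1/2
(B implies not B) implies (A implies not B) = 1 implies 1/2 = 1/2
(not A implies B) implies ((B implies not B) implies (A implies not B)) = 1 implies 1/2 = 1/2
This gives 1/2 ≠ 1.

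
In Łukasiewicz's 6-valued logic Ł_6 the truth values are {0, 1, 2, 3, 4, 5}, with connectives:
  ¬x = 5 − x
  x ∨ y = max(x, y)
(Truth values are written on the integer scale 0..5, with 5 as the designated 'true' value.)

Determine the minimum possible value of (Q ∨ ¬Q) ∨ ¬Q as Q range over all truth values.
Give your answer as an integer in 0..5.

Take Q = 2:
¬Q = ¬2 = 3
Q ∨ ¬Q = 2 ∨ 3 = 3
¬Q = ¬2 = 3
(Q ∨ ¬Q) ∨ ¬Q = 3 ∨ 3 = 3
No assignment yields a value below 3, so this is the minimum.

3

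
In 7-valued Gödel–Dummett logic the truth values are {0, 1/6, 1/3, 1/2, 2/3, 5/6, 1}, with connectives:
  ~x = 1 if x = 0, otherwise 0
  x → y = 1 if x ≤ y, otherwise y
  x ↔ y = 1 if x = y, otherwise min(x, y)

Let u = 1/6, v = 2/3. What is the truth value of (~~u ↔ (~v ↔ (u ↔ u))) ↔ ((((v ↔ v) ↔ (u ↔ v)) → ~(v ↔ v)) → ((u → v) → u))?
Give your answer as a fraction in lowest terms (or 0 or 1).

~u = ~1/6 = 0
~~u = ~0 = 1
~v = ~2/3 = 0
u ↔ u = 1/6 ↔ 1/6 = 1
~v ↔ (u ↔ u) = 0 ↔ 1 = 0
~~u ↔ (~v ↔ (u ↔ u)) = 1 ↔ 0 = 0
v ↔ v = 2/3 ↔ 2/3 = 1
u ↔ v = 1/6 ↔ 2/3 = 1/6
(v ↔ v) ↔ (u ↔ v) = 1 ↔ 1/6 = 1/6
v ↔ v = 2/3 ↔ 2/3 = 1
~(v ↔ v) = ~1 = 0
((v ↔ v) ↔ (u ↔ v)) → ~(v ↔ v) = 1/6 → 0 = 0
u → v = 1/6 → 2/3 = 1
(u → v) → u = 1 → 1/6 = 1/6
(((v ↔ v) ↔ (u ↔ v)) → ~(v ↔ v)) → ((u → v) → u) = 0 → 1/6 = 1
(~~u ↔ (~v ↔ (u ↔ u))) ↔ ((((v ↔ v) ↔ (u ↔ v)) → ~(v ↔ v)) → ((u → v) → u)) = 0 ↔ 1 = 0

0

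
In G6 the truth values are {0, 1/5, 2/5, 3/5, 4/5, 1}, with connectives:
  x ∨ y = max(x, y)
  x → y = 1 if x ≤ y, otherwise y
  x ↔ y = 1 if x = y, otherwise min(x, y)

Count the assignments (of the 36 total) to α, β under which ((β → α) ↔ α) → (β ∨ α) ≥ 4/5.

value 1: 26 assignments (counts)
value 4/5: 4 assignments (counts)
value 3/5: 3 assignments
value 2/5: 2 assignments
value 1/5: 1 assignment
So 30 of the 36 assignments meet the threshold.

30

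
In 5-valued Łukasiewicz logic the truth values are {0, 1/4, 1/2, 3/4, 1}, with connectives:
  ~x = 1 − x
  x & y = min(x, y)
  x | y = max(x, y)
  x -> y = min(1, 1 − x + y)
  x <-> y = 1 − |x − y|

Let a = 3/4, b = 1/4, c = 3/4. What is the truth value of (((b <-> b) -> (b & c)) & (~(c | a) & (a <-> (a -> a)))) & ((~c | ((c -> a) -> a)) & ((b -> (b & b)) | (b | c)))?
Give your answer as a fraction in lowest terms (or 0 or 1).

b <-> b = 1/4 <-> 1/4 = 1
b & c = 1/4 & 3/4 = 1/4
(b <-> b) -> (b & c) = 1 -> 1/4 = 1/4
c | a = 3/4 | 3/4 = 3/4
~(c | a) = ~3/4 = 1/4
a -> a = 3/4 -> 3/4 = 1
a <-> (a -> a) = 3/4 <-> 1 = 3/4
~(c | a) & (a <-> (a -> a)) = 1/4 & 3/4 = 1/4
((b <-> b) -> (b & c)) & (~(c | a) & (a <-> (a -> a))) = 1/4 & 1/4 = 1/4
~c = ~3/4 = 1/4
c -> a = 3/4 -> 3/4 = 1
(c -> a) -> a = 1 -> 3/4 = 3/4
~c | ((c -> a) -> a) = 1/4 | 3/4 = 3/4
b & b = 1/4 & 1/4 = 1/4
b -> (b & b) = 1/4 -> 1/4 = 1
b | c = 1/4 | 3/4 = 3/4
(b -> (b & b)) | (b | c) = 1 | 3/4 = 1
(~c | ((c -> a) -> a)) & ((b -> (b & b)) | (b | c)) = 3/4 & 1 = 3/4
(((b <-> b) -> (b & c)) & (~(c | a) & (a <-> (a -> a)))) & ((~c | ((c -> a) -> a)) & ((b -> (b & b)) | (b | c))) = 1/4 & 3/4 = 1/4

1/4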